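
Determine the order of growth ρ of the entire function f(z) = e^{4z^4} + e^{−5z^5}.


Each summand is entire of order 4 and 5 respectively (as in the single-exponential case). The order of a sum is at most the max of the orders, so ρ ≤ 5. For the lower bound: on |z|=r choose arg z so that -5z^5 is real positive; then |e^{-5z^5}| = e^{5r^5} while |e^{4z^4}| ≤ e^{4r^4} = o(e^{5r^5}). So |f| ≥ e^{5r^5}(1 − o(1)) and ρ ≥ 5. Hence ρ = max(4, 5) = 5.
Therefore ρ = 5.

Order ρ = 5.


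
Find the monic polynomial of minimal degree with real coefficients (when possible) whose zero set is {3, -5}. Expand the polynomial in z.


The polynomial is p(z) = ∏_{α ∈ S} (z − α), where S = {3, -5}.
Expanding the product yields: p(z) = z^2 + 2·z -15.
The resulting polynomial has degree 2 and real coefficients as required.

p(z) = z^2 + 2·z -15.


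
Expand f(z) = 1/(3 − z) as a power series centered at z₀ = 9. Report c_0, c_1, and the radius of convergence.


Let w = z − z₀, so z = z₀ + w.
Then 3 − z = 3 − (z₀ + w) = (3 − z₀) − w = -6 − w.
f(z) = 1/(-6 − w) = (1/(-6)) · 1/(1 − w/(-6)) = Σ_{n≥0} w^n / (-6)^(n+1).
So c_n = 1/(-6)^(n+1):
  c_0 = 1/(-6)^1 = -1/6.
  c_1 = 1/(-6)^2 = 1/36.
The series is valid for |w/d| < 1, i.e. |z − z₀| < |d|.
Radius of convergence: R = |3 − z₀| = |-6| = 6 (distance from z₀ to the singularity z = 3).

c_0 = -1/6, c_1 = 1/36; R = 6.


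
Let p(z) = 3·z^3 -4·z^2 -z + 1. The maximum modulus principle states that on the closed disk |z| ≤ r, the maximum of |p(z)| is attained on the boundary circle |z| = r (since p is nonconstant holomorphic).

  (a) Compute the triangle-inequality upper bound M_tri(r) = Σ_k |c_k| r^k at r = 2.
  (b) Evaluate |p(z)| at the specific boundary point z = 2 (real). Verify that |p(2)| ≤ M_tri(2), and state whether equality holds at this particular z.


Coefficients: c_0 = 1, c_1 = -1, c_2 = -4, c_3 = 3. Radius r = 2.
Part (a). Triangle bound: M_tri(r) = Σ_k |c_k| r^k
  = |1|·2^0 + |-1|·2^1 + |-4|·2^2 + |3|·2^3
  = 1 + 2 + 16 + 24 = 43.
This bounds M(r) := max_{|z|=r} |p(z)| from above; equality holds iff all terms c_k z^k can be made to align in phase at a single z on |z|=r.
Part (b). At z = 2 (real, on the circle |z| = r):
  p(2) = (1)·2^0 + (-1)·2^1 + (-4)·2^2 + (3)·2^3 = 7.
  |p(2)| = 7.
Check: |p(2)| = 7 ≤ 43 = M_tri(2). ✓ Equality does not hold at z = 2 (the coefficients have mixed signs, so the terms do not all align in phase there).

M_tri(2) = 43; |p(2)| = 7; equality at z=2: no.


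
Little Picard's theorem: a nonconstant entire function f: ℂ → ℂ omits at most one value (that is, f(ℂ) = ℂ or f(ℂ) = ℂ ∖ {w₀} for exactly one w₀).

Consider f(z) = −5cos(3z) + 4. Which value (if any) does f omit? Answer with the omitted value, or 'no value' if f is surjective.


Little Picard bounds the complement of f(ℂ) to at most one point.
cos is entire and surjective onto ℂ: for every w ∈ ℂ, cos(ζ) = w has a solution ζ ∈ ℂ (e.g., via the complex inverse arccos). With ζ = 3z this gives z = ζ/(3). Then -5·cos(3z) takes every value in -5·ℂ = ℂ, and adding 4 is a bijection of ℂ. So f is surjective and omits no value. (Note: only on the real line is cos bounded by [−1, 1].)

Omitted value: no value.


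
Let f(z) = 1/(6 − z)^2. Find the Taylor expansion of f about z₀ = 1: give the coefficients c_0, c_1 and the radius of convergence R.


Let w = z − z₀, so z = z₀ + w.
Then 6 − z = 6 − (z₀ + w) = (6 − z₀) − w = 5 − w.
f(z) = 1/(5 − w)^2 = (1/(5)^2) · (1 − w/(5))^{−2}.
By the binomial series (1−u)^{−2} = Σ_{n≥0} C(n+1, 1) u^n for |u|<1, with u = w/(5):
  c_n = C(n+1, 1) / (5)^(n+2).
  c_0 = 1/(5)^2 = 1/25.
  c_1 = 2/(5)^3 = 2/125.
The series is valid for |w/d| < 1, i.e. |z − z₀| < |d|.
Radius of convergence: R = |6 − z₀| = |5| = 5 (distance from z₀ to the singularity z = 6).

c_0 = 1/25, c_1 = 2/125; R = 5.


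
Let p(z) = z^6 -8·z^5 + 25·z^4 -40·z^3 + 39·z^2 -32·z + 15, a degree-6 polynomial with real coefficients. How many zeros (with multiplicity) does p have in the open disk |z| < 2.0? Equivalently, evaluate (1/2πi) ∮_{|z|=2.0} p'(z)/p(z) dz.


The zeros of p are: (0 + 1i), (0 - 1i), 1, 3, (2 + 1i), (2 - 1i).
Their magnitudes are: 1, 1, 1, 3, 2.236, 2.236.
Zeros with |z| < R = 2.0: (0 + 1i), (0 - 1i), 1.
Count = 3.
By the argument principle, (1/2πi) ∮_{|z|=R} p'(z)/p(z) dz equals exactly this count.

Number of zeros inside |z| < 2.0: 3.


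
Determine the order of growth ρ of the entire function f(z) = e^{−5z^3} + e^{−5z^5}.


Each summand is entire of order 3 and 5 respectively (as in the single-exponential case). The order of a sum is at most the max of the orders, so ρ ≤ 5. For the lower bound: on |z|=r choose arg z so that -5z^5 is real positive; then |e^{-5z^5}| = e^{5r^5} while |e^{-5z^3}| ≤ e^{5r^3} = o(e^{5r^5}). So |f| ≥ e^{5r^5}(1 − o(1)) and ρ ≥ 5. Hence ρ = max(3, 5) = 5.
Therefore ρ = 5.

Order ρ = 5.


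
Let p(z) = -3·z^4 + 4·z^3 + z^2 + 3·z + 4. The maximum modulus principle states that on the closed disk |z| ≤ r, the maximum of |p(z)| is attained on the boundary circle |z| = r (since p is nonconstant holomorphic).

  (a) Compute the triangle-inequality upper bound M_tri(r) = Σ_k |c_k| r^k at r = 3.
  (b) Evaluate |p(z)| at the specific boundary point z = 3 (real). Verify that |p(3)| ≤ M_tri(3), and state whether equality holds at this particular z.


Coefficients: c_0 = 4, c_1 = 3, c_2 = 1, c_3 = 4, c_4 = -3. Radius r = 3.
Part (a). Triangle bound: M_tri(r) = Σ_k |c_k| r^k
  = |4|·3^0 + |3|·3^1 + |1|·3^2 + |4|·3^3 + |-3|·3^4
  = 4 + 9 + 9 + 108 + 243 = 373.
This bounds M(r) := max_{|z|=r} |p(z)| from above; equality holds iff all terms c_k z^k can be made to align in phase at a single z on |z|=r.
Part (b). At z = 3 (real, on the circle |z| = r):
  p(3) = (4)·3^0 + (3)·3^1 + (1)·3^2 + (4)·3^3 + (-3)·3^4 = -113.
  |p(3)| = 113.
Check: |p(3)| = 113 ≤ 373 = M_tri(3). ✓ Equality does not hold at z = 3 (the coefficients have mixed signs, so the terms do not all align in phase there).

M_tri(3) = 373; |p(3)| = 113; equality at z=3: no.


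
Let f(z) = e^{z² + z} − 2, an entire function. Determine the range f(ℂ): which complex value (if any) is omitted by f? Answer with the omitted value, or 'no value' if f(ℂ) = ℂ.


Little Picard bounds the complement of f(ℂ) to at most one point.
The exponent g(z) = z² + z is a nonconstant polynomial, hence surjective onto ℂ. So e^{g(z)} takes every value in {e^w : w ∈ ℂ} = ℂ ∖ {0}. Adding -2 shifts the range to ℂ ∖ {-2}. f omits exactly -2.

Omitted value: -2.


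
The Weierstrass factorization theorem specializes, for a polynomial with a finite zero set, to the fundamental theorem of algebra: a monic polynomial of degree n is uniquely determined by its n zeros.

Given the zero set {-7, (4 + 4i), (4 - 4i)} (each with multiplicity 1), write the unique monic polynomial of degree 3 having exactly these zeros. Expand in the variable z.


The polynomial is p(z) = ∏_{α ∈ S} (z − α), where S = {-7, (4 + 4i), (4 - 4i)}.
Expanding the product yields: p(z) = z^3 -z^2 -24·z + 224.
Note conjugate pairs combine to real quadratics: (z − (4+4i))(z − (4−4i)) = z² − 8z + 32.
The resulting polynomial has degree 3 and real coefficients as required.

p(z) = z^3 -z^2 -24·z + 224.


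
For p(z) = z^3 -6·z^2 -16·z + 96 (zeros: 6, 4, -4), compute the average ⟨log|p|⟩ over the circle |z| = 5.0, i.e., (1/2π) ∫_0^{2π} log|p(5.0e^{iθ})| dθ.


Zeros: -4, 4, 6; r = 5.0.
Inside |z| < r: -4, 4. Outside (|z| ≥ r): 6.
p(0) = 96, so log|p(0)| = log(96) = 4.5643.
Apply Jensen: I(r) = log|p(0)| + Σ_k log(r/|z_k|), summed over zeros inside |z| < r.
  log(r/|z_k|) for z_k = 4: log(5.0/4) = 0.2231
  log(r/|z_k|) for z_k = -4: log(5.0/4) = 0.2231
  Outside zeros (6) contribute nothing to the Jensen sum.
Sum over inside zeros: 0.4463.
I(r) = log|p(0)| + (inside sum) = 4.5643 + 0.4463 = 5.0106.
Note: since some zeros are outside |z| ≤ r, the simplified n·log(r) form does NOT apply — only the inside zeros contribute.

I(r) ≈ 5.0106.


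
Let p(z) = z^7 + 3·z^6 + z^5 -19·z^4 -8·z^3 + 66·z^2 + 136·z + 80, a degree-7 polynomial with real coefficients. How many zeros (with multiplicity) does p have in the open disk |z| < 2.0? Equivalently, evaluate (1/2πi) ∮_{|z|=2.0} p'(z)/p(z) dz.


The zeros of p are: (-1 + 1i), (-1 - 1i), (2 + 1i), (2 - 1i), -1, (-2 + 2i), (-2 - 2i).
Their magnitudes are: 1.414, 1.414, 2.236, 2.236, 1, 2.828, 2.828.
Zeros with |z| < R = 2.0: (-1 + 1i), (-1 - 1i), -1.
Count = 3.
By the argument principle, (1/2πi) ∮_{|z|=R} p'(z)/p(z) dz equals exactly this count.

Number of zeros inside |z| < 2.0: 3.


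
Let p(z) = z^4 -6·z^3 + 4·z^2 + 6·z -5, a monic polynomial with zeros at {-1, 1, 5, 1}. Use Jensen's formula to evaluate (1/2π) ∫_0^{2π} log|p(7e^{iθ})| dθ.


Zeros: -1, 1, 1, 5; r = 7.
Inside |z| < r: -1, 1, 1, 5. Outside (|z| ≥ r): ∅.
p(0) = -5, so log|p(0)| = log(5) = 1.6094.
Apply Jensen: I(r) = log|p(0)| + Σ_k log(r/|z_k|), summed over zeros inside |z| < r.
  log(r/|z_k|) for z_k = -1: log(7/1) = 1.9459
  log(r/|z_k|) for z_k = 1: log(7/1) = 1.9459
  log(r/|z_k|) for z_k = 5: log(7/5) = 0.3365
  log(r/|z_k|) for z_k = 1: log(7/1) = 1.9459
Sum over inside zeros: 6.1742.
I(r) = log|p(0)| + (inside sum) = 1.6094 + 6.1742 = 7.7836.
Closed form (all zeros inside, monic): I(r) = n·log(r) = 4·log(7) = 7.7836. ✓

I(r) ≈ 7.7836.


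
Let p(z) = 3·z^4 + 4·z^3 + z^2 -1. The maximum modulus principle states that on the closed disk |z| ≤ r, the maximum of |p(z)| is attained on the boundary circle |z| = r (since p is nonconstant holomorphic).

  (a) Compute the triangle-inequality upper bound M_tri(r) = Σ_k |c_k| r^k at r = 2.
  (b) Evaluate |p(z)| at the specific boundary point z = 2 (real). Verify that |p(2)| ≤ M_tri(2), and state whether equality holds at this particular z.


Coefficients: c_0 = -1, c_1 = 0, c_2 = 1, c_3 = 4, c_4 = 3. Radius r = 2.
Part (a). Triangle bound: M_tri(r) = Σ_k |c_k| r^k
  = |-1|·2^0 + |0|·2^1 + |1|·2^2 + |4|·2^3 + |3|·2^4
  = 1 + 0 + 4 + 32 + 48 = 85.
This bounds M(r) := max_{|z|=r} |p(z)| from above; equality holds iff all terms c_k z^k can be made to align in phase at a single z on |z|=r.
Part (b). At z = 2 (real, on the circle |z| = r):
  p(2) = (-1)·2^0 + (0)·2^1 + (1)·2^2 + (4)·2^3 + (3)·2^4 = 83.
  |p(2)| = 83.
Check: |p(2)| = 83 ≤ 85 = M_tri(2). ✓ Equality does not hold at z = 2 (the coefficients have mixed signs, so the terms do not all align in phase there).

M_tri(2) = 85; |p(2)| = 83; equality at z=2: no.


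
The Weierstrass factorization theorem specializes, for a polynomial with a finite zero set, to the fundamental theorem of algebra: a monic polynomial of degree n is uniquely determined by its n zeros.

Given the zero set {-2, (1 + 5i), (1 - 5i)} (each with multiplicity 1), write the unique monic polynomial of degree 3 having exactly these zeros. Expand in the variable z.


The polynomial is p(z) = ∏_{α ∈ S} (z − α), where S = {-2, (1 + 5i), (1 - 5i)}.
Expanding the product yields: p(z) = z^3 + 22·z + 52.
Note conjugate pairs combine to real quadratics: (z − (1+5i))(z − (1−5i)) = z² − 2z + 26.
The resulting polynomial has degree 3 and real coefficients as required.

p(z) = z^3 + 22·z + 52.


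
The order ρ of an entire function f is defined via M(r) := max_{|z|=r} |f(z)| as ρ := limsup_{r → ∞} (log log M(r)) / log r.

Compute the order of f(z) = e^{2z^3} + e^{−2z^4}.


Each summand is entire of order 3 and 4 respectively (as in the single-exponential case). The order of a sum is at most the max of the orders, so ρ ≤ 4. For the lower bound: on |z|=r choose arg z so that -2z^4 is real positive; then |e^{-2z^4}| = e^{2r^4} while |e^{2z^3}| ≤ e^{2r^3} = o(e^{2r^4}). So |f| ≥ e^{2r^4}(1 − o(1)) and ρ ≥ 4. Hence ρ = max(3, 4) = 4.
Therefore ρ = 4.

Order ρ = 4.


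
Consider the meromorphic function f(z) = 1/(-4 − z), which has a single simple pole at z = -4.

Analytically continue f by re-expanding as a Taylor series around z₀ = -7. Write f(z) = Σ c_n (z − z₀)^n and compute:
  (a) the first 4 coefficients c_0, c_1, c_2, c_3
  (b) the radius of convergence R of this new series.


Let w = z − z₀, so z = z₀ + w.
Then -4 − z = -4 − (z₀ + w) = (-4 − z₀) − w = 3 − w.
f(z) = 1/(3 − w) = (1/(3)) · 1/(1 − w/(3)) = Σ_{n≥0} w^n / (3)^(n+1).
So c_n = 1/(3)^(n+1):
  c_0 = 1/(3)^1 = 1/3.
  c_1 = 1/(3)^2 = 1/9.
  c_2 = 1/(3)^3 = 1/27.
  c_3 = 1/(3)^4 = 1/81.
The series is valid for |w/d| < 1, i.e. |z − z₀| < |d|.
Radius of convergence: R = |-4 − z₀| = |3| = 3 (distance from z₀ to the singularity z = -4).

c_0 = 1/3, c_1 = 1/9, c_2 = 1/27, c_3 = 1/81; R = 3.


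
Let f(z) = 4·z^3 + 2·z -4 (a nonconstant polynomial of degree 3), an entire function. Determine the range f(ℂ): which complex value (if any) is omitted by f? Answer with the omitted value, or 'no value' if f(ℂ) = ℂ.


Little Picard bounds the complement of f(ℂ) to at most one point.
For every w ∈ ℂ, the equation p(z) − w = 0 is a nonconstant polynomial in z and hence has at least one root by the fundamental theorem of algebra. So p is surjective onto ℂ, omitting no value.

Omitted value: no value.


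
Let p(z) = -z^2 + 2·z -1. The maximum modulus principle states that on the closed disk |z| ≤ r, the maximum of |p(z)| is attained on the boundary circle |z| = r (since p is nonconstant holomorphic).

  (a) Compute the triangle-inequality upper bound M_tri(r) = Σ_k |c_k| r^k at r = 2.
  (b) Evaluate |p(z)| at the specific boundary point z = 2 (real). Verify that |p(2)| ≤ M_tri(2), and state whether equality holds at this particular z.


Coefficients: c_0 = -1, c_1 = 2, c_2 = -1. Radius r = 2.
Part (a). Triangle bound: M_tri(r) = Σ_k |c_k| r^k
  = |-1|·2^0 + |2|·2^1 + |-1|·2^2
  = 1 + 4 + 4 = 9.
This bounds M(r) := max_{|z|=r} |p(z)| from above; equality holds iff all terms c_k z^k can be made to align in phase at a single z on |z|=r.
Part (b). At z = 2 (real, on the circle |z| = r):
  p(2) = (-1)·2^0 + (2)·2^1 + (-1)·2^2 = -1.
  |p(2)| = 1.
Check: |p(2)| = 1 ≤ 9 = M_tri(2). ✓ Equality does not hold at z = 2 (the coefficients have mixed signs, so the terms do not all align in phase there).

M_tri(2) = 9; |p(2)| = 1; equality at z=2: no.


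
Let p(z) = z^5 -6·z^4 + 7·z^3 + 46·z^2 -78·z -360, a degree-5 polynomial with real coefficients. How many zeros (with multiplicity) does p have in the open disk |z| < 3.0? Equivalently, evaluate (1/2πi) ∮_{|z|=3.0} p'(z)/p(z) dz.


The zeros of p are: (3 + 3i), (3 - 3i), (-2 + 1i), (-2 - 1i), 4.
Their magnitudes are: 4.243, 4.243, 2.236, 2.236, 4.
Zeros with |z| < R = 3.0: (-2 + 1i), (-2 - 1i).
Count = 2.
By the argument principle, (1/2πi) ∮_{|z|=R} p'(z)/p(z) dz equals exactly this count.

Number of zeros inside |z| < 3.0: 2.


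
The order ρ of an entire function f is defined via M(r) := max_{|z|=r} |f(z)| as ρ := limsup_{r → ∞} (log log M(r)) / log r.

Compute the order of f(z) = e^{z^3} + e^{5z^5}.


Each summand is entire of order 3 and 5 respectively (as in the single-exponential case). The order of a sum is at most the max of the orders, so ρ ≤ 5. For the lower bound: on |z|=r choose arg z so that 5z^5 is real positive; then |e^{5z^5}| = e^{5r^5} while |e^{1z^3}| ≤ e^{1r^3} = o(e^{5r^5}). So |f| ≥ e^{5r^5}(1 − o(1)) and ρ ≥ 5. Hence ρ = max(3, 5) = 5.
Therefore ρ = 5.

Order ρ = 5.


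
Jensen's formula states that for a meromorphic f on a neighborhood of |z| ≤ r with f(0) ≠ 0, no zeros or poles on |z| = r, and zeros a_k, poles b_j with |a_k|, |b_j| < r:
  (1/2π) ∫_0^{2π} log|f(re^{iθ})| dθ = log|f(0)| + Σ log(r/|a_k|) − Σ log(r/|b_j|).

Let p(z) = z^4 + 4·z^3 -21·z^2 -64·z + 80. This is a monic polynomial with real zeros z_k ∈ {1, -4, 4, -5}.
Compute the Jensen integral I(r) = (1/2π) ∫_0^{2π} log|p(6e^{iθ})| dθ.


Zeros: -5, -4, 1, 4; r = 6.
Inside |z| < r: -5, -4, 1, 4. Outside (|z| ≥ r): ∅.
p(0) = 80, so log|p(0)| = log(80) = 4.3820.
Apply Jensen: I(r) = log|p(0)| + Σ_k log(r/|z_k|), summed over zeros inside |z| < r.
  log(r/|z_k|) for z_k = 1: log(6/1) = 1.7918
  log(r/|z_k|) for z_k = -4: log(6/4) = 0.4055
  log(r/|z_k|) for z_k = 4: log(6/4) = 0.4055
  log(r/|z_k|) for z_k = -5: log(6/5) = 0.1823
Sum over inside zeros: 2.7850.
I(r) = log|p(0)| + (inside sum) = 4.3820 + 2.7850 = 7.1670.
Closed form (all zeros inside, monic): I(r) = n·log(r) = 4·log(6) = 7.1670. ✓

I(r) ≈ 7.1670.


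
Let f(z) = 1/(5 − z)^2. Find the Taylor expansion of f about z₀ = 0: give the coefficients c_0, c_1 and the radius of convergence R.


Let w = z − z₀, so z = z₀ + w.
Then 5 − z = 5 − (z₀ + w) = (5 − z₀) − w = 5 − w.
f(z) = 1/(5 − w)^2 = (1/(5)^2) · (1 − w/(5))^{−2}.
By the binomial series (1−u)^{−2} = Σ_{n≥0} C(n+1, 1) u^n for |u|<1, with u = w/(5):
  c_n = C(n+1, 1) / (5)^(n+2).
  c_0 = 1/(5)^2 = 1/25.
  c_1 = 2/(5)^3 = 2/125.
The series is valid for |w/d| < 1, i.e. |z − z₀| < |d|.
Radius of convergence: R = |5 − z₀| = |5| = 5 (distance from z₀ to the singularity z = 5).

c_0 = 1/25, c_1 = 2/125; R = 5.


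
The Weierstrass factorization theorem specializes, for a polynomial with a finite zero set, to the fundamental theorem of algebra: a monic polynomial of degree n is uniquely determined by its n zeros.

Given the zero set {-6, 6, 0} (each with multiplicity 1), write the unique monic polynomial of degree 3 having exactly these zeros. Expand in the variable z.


The polynomial is p(z) = ∏_{α ∈ S} (z − α), where S = {-6, 6, 0}.
Expanding the product yields: p(z) = z^3 -36·z.
The resulting polynomial has degree 3 and real coefficients as required.

p(z) = z^3 -36·z.


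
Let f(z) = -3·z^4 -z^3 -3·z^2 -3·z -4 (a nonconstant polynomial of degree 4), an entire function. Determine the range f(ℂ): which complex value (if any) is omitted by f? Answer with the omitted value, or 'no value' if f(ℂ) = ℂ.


Little Picard bounds the complement of f(ℂ) to at most one point.
For every w ∈ ℂ, the equation p(z) − w = 0 is a nonconstant polynomial in z and hence has at least one root by the fundamental theorem of algebra. So p is surjective onto ℂ, omitting no value.

Omitted value: no value.


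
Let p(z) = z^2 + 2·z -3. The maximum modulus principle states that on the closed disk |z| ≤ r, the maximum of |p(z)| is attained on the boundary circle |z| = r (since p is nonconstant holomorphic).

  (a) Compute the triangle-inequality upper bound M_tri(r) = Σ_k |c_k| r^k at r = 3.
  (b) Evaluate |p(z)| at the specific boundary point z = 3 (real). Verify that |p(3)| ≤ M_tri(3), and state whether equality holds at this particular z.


Coefficients: c_0 = -3, c_1 = 2, c_2 = 1. Radius r = 3.
Part (a). Triangle bound: M_tri(r) = Σ_k |c_k| r^k
  = |-3|·3^0 + |2|·3^1 + |1|·3^2
  = 3 + 6 + 9 = 18.
This bounds M(r) := max_{|z|=r} |p(z)| from above; equality holds iff all terms c_k z^k can be made to align in phase at a single z on |z|=r.
Part (b). At z = 3 (real, on the circle |z| = r):
  p(3) = (-3)·3^0 + (2)·3^1 + (1)·3^2 = 12.
  |p(3)| = 12.
Check: |p(3)| = 12 ≤ 18 = M_tri(3). ✓ Equality does not hold at z = 3 (the coefficients have mixed signs, so the terms do not all align in phase there).

M_tri(3) = 18; |p(3)| = 12; equality at z=3: no.


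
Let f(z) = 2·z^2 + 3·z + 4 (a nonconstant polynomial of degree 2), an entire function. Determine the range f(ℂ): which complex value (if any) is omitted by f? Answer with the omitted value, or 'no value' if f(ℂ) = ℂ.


Little Picard bounds the complement of f(ℂ) to at most one point.
For every w ∈ ℂ, the equation p(z) − w = 0 is a nonconstant polynomial in z and hence has at least one root by the fundamental theorem of algebra. So p is surjective onto ℂ, omitting no value.

Omitted value: no value.


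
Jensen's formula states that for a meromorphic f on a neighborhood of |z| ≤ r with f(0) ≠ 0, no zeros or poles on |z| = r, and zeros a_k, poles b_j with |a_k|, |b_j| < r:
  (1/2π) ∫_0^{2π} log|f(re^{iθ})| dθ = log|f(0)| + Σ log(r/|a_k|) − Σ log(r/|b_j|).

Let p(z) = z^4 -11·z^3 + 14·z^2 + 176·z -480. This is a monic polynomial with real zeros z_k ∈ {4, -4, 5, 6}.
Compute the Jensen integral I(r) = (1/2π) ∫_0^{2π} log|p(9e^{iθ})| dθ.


Zeros: -4, 4, 5, 6; r = 9.
Inside |z| < r: -4, 4, 5, 6. Outside (|z| ≥ r): ∅.
p(0) = -480, so log|p(0)| = log(480) = 6.1738.
Apply Jensen: I(r) = log|p(0)| + Σ_k log(r/|z_k|), summed over zeros inside |z| < r.
  log(r/|z_k|) for z_k = 4: log(9/4) = 0.8109
  log(r/|z_k|) for z_k = -4: log(9/4) = 0.8109
  log(r/|z_k|) for z_k = 5: log(9/5) = 0.5878
  log(r/|z_k|) for z_k = 6: log(9/6) = 0.4055
Sum over inside zeros: 2.6151.
I(r) = log|p(0)| + (inside sum) = 6.1738 + 2.6151 = 8.7889.
Closed form (all zeros inside, monic): I(r) = n·log(r) = 4·log(9) = 8.7889. ✓

I(r) ≈ 8.7889.


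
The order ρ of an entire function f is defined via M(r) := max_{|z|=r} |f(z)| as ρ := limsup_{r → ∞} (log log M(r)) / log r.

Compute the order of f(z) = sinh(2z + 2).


sinh(w) is a linear combination of e^{iw} and e^{−iw} (or e^w, e^{−w} in the hyperbolic case), so |sinh(w)| ≤ e^{|w|}. With w = 2z + 2, |w| ≤ 2|z| + 2 = 2r + 2 on |z| = r, giving M(r) ≤ e^{2r + 2}, so ρ ≤ 1. On a suitable ray (z = it for sin/cos; z = t for sinh/cosh, t real → ∞), |sinh(2z + 2)| grows like e^{2|t|}/2, so ρ ≥ 1. Hence ρ = 1.
Therefore ρ = 1.

Order ρ = 1.


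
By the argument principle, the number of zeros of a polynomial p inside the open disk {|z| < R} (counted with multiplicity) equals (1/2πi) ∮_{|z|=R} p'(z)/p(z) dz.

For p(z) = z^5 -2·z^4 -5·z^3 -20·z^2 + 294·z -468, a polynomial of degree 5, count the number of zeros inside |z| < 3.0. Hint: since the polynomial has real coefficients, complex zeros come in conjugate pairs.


The zeros of p are: (3 + 2i), (3 - 2i), 2, (-3 + 3i), (-3 - 3i).
Their magnitudes are: 3.606, 3.606, 2, 4.243, 4.243.
Zeros with |z| < R = 3.0: 2.
Count = 1.
By the argument principle, (1/2πi) ∮_{|z|=R} p'(z)/p(z) dz equals exactly this count.

Number of zeros inside |z| < 3.0: 1.


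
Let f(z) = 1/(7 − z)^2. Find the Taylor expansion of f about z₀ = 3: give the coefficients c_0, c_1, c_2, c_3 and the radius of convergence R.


Let w = z − z₀, so z = z₀ + w.
Then 7 − z = 7 − (z₀ + w) = (7 − z₀) − w = 4 − w.
f(z) = 1/(4 − w)^2 = (1/(4)^2) · (1 − w/(4))^{−2}.
By the binomial series (1−u)^{−2} = Σ_{n≥0} C(n+1, 1) u^n for |u|<1, with u = w/(4):
  c_n = C(n+1, 1) / (4)^(n+2).
  c_0 = 1/(4)^2 = 1/16.
  c_1 = 2/(4)^3 = 1/32.
  c_2 = 3/(4)^4 = 3/256.
  c_3 = 4/(4)^5 = 1/256.
The series is valid for |w/d| < 1, i.e. |z − z₀| < |d|.
Radius of convergence: R = |7 − z₀| = |4| = 4 (distance from z₀ to the singularity z = 7).

c_0 = 1/16, c_1 = 1/32, c_2 = 3/256, c_3 = 1/256; R = 4.


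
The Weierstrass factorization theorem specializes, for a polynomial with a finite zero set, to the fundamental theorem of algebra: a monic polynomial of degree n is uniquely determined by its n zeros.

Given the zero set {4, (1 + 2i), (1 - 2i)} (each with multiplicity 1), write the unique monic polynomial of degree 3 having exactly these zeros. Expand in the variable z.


The polynomial is p(z) = ∏_{α ∈ S} (z − α), where S = {4, (1 + 2i), (1 - 2i)}.
Expanding the product yields: p(z) = z^3 -6·z^2 + 13·z -20.
Note conjugate pairs combine to real quadratics: (z − (1+2i))(z − (1−2i)) = z² − 2z + 5.
The resulting polynomial has degree 3 and real coefficients as required.

p(z) = z^3 -6·z^2 + 13·z -20.


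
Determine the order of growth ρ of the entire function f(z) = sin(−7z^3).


Write sin(w) = (e^{iw} ± e^{−iw})/(2 or 2i), so |sin(w)| ≤ e^{|w|}. With w = −7z^3, |w| ≤ 7r^3 + 0 on |z|=r, giving M(r) ≤ e^{7r^3 + 0} and ρ ≤ 3. For the lower bound, choose z on |z|=r with -7z^3 purely imaginary of modulus 7r^3; then |sin(−7z^3)| grows like e^{7r^3}/2, so ρ ≥ 3. Hence ρ = 3.
Therefore ρ = 3.

Order ρ = 3.


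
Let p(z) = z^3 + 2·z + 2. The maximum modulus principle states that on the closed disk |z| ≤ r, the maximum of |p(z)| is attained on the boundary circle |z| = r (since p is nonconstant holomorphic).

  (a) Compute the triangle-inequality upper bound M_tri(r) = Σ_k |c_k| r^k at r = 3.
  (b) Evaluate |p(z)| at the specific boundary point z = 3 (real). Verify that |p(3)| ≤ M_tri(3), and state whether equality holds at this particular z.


Coefficients: c_0 = 2, c_1 = 2, c_2 = 0, c_3 = 1. Radius r = 3.
Part (a). Triangle bound: M_tri(r) = Σ_k |c_k| r^k
  = |2|·3^0 + |2|·3^1 + |0|·3^2 + |1|·3^3
  = 2 + 6 + 0 + 27 = 35.
This bounds M(r) := max_{|z|=r} |p(z)| from above; equality holds iff all terms c_k z^k can be made to align in phase at a single z on |z|=r.
Part (b). At z = 3 (real, on the circle |z| = r):
  p(3) = (2)·3^0 + (2)·3^1 + (0)·3^2 + (1)·3^3 = 35.
  |p(3)| = 35.
Since all nonzero coefficients share the same sign, |p(3)| = 35 = M_tri(3); the triangle bound is attained at z = 3, so in fact M(r) = 35.

M_tri(3) = 35; |p(3)| = 35; equality at z=3: yes.


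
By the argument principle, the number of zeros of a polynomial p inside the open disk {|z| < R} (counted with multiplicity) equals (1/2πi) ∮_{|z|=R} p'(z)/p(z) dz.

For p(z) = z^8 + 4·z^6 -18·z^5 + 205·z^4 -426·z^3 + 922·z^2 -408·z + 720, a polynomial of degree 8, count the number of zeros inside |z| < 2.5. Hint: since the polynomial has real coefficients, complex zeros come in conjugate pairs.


The zeros of p are: (0 + 1i), (0 - 1i), (2 + 2i), (2 - 2i), (1 + 2i), (1 - 2i), (-3 + 3i), (-3 - 3i).
Their magnitudes are: 1, 1, 2.828, 2.828, 2.236, 2.236, 4.243, 4.243.
Zeros with |z| < R = 2.5: (0 + 1i), (0 - 1i), (1 + 2i), (1 - 2i).
Count = 4.
By the argument principle, (1/2πi) ∮_{|z|=R} p'(z)/p(z) dz equals exactly this count.

Number of zeros inside |z| < 2.5: 4.


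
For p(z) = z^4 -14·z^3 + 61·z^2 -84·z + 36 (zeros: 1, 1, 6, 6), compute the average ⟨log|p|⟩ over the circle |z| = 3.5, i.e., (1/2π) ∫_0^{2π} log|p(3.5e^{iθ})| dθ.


Zeros: 1, 1, 6, 6; r = 3.5.
Inside |z| < r: 1, 1. Outside (|z| ≥ r): 6, 6.
p(0) = 36, so log|p(0)| = log(36) = 3.5835.
Apply Jensen: I(r) = log|p(0)| + Σ_k log(r/|z_k|), summed over zeros inside |z| < r.
  log(r/|z_k|) for z_k = 1: log(3.5/1) = 1.2528
  log(r/|z_k|) for z_k = 1: log(3.5/1) = 1.2528
  Outside zeros (6, 6) contribute nothing to the Jensen sum.
Sum over inside zeros: 2.5055.
I(r) = log|p(0)| + (inside sum) = 3.5835 + 2.5055 = 6.0890.
Note: since some zeros are outside |z| ≤ r, the simplified n·log(r) form does NOT apply — only the inside zeros contribute.

I(r) ≈ 6.0890.


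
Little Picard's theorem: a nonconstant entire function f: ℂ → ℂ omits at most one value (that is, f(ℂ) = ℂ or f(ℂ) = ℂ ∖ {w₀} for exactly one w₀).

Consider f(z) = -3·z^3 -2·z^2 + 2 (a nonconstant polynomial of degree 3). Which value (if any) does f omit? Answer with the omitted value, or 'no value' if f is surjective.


Little Picard bounds the complement of f(ℂ) to at most one point.
For every w ∈ ℂ, the equation p(z) − w = 0 is a nonconstant polynomial in z and hence has at least one root by the fundamental theorem of algebra. So p is surjective onto ℂ, omitting no value.

Omitted value: no value.


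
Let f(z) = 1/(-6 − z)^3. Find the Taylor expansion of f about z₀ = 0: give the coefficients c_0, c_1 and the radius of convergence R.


Let w = z − z₀, so z = z₀ + w.
Then -6 − z = -6 − (z₀ + w) = (-6 − z₀) − w = -6 − w.
f(z) = 1/(-6 − w)^3 = (1/(-6)^3) · (1 − w/(-6))^{−3}.
By the binomial series (1−u)^{−3} = Σ_{n≥0} C(n+2, 2) u^n for |u|<1, with u = w/(-6):
  c_n = C(n+2, 2) / (-6)^(n+3).
  c_0 = 1/(-6)^3 = -1/216.
  c_1 = 3/(-6)^4 = 1/432.
The series is valid for |w/d| < 1, i.e. |z − z₀| < |d|.
Radius of convergence: R = |-6 − z₀| = |-6| = 6 (distance from z₀ to the singularity z = -6).

c_0 = -1/216, c_1 = 1/432; R = 6.


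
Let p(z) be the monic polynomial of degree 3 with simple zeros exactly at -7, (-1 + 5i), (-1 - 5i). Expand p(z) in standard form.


The polynomial is p(z) = ∏_{α ∈ S} (z − α), where S = {-7, (-1 + 5i), (-1 - 5i)}.
Expanding the product yields: p(z) = z^3 + 9·z^2 + 40·z + 182.
Note conjugate pairs combine to real quadratics: (z − (-1+5i))(z − (-1−5i)) = z² + 2z + 26.
The resulting polynomial has degree 3 and real coefficients as required.

p(z) = z^3 + 9·z^2 + 40·z + 182.


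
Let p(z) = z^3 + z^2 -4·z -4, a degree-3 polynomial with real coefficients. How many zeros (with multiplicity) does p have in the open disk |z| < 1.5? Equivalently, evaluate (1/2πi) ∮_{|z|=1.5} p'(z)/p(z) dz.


The zeros of p are: -1, -2, 2.
Their magnitudes are: 1, 2, 2.
Zeros with |z| < R = 1.5: -1.
Count = 1.
By the argument principle, (1/2πi) ∮_{|z|=R} p'(z)/p(z) dz equals exactly this count.

Number of zeros inside |z| < 1.5: 1.


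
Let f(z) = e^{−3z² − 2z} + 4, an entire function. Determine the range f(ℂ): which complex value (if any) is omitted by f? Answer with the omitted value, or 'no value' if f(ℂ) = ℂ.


Little Picard bounds the complement of f(ℂ) to at most one point.
The exponent g(z) = −3z² − 2z is a nonconstant polynomial, hence surjective onto ℂ. So e^{g(z)} takes every value in {e^w : w ∈ ℂ} = ℂ ∖ {0}. Adding 4 shifts the range to ℂ ∖ {4}. f omits exactly 4.

Omitted value: 4.


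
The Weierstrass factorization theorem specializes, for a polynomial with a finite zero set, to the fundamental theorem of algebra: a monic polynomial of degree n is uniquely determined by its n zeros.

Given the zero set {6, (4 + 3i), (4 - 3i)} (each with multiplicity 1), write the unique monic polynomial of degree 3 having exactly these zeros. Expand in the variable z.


The polynomial is p(z) = ∏_{α ∈ S} (z − α), where S = {6, (4 + 3i), (4 - 3i)}.
Expanding the product yields: p(z) = z^3 -14·z^2 + 73·z -150.
Note conjugate pairs combine to real quadratics: (z − (4+3i))(z − (4−3i)) = z² − 8z + 25.
The resulting polynomial has degree 3 and real coefficients as required.

p(z) = z^3 -14·z^2 + 73·z -150.


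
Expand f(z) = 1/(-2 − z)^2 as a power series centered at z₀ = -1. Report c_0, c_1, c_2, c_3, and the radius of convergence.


Let w = z − z₀, so z = z₀ + w.
Then -2 − z = -2 − (z₀ + w) = (-2 − z₀) − w = -1 − w.
f(z) = 1/(-1 − w)^2 = (1/(-1)^2) · (1 − w/(-1))^{−2}.
By the binomial series (1−u)^{−2} = Σ_{n≥0} C(n+1, 1) u^n for |u|<1, with u = w/(-1):
  c_n = C(n+1, 1) / (-1)^(n+2).
  c_0 = 1/(-1)^2 = 1.
  c_1 = 2/(-1)^3 = -2.
  c_2 = 3/(-1)^4 = 3.
  c_3 = 4/(-1)^5 = -4.
The series is valid for |w/d| < 1, i.e. |z − z₀| < |d|.
Radius of convergence: R = |-2 − z₀| = |-1| = 1 (distance from z₀ to the singularity z = -2).

c_0 = 1, c_1 = -2, c_2 = 3, c_3 = -4; R = 1.


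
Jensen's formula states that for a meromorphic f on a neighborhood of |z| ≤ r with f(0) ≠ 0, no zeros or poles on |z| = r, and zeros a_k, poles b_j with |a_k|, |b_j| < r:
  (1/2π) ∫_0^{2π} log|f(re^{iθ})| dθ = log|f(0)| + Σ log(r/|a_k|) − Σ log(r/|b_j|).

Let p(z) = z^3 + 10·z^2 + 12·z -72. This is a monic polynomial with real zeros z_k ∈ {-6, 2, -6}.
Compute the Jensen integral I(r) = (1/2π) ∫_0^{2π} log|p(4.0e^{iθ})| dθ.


Zeros: -6, -6, 2; r = 4.0.
Inside |z| < r: 2. Outside (|z| ≥ r): -6, -6.
p(0) = -72, so log|p(0)| = log(72) = 4.2767.
Apply Jensen: I(r) = log|p(0)| + Σ_k log(r/|z_k|), summed over zeros inside |z| < r.
  log(r/|z_k|) for z_k = 2: log(4.0/2) = 0.6931
  Outside zeros (-6, -6) contribute nothing to the Jensen sum.
Sum over inside zeros: 0.6931.
I(r) = log|p(0)| + (inside sum) = 4.2767 + 0.6931 = 4.9698.
Note: since some zeros are outside |z| ≤ r, the simplified n·log(r) form does NOT apply — only the inside zeros contribute.

I(r) ≈ 4.9698.


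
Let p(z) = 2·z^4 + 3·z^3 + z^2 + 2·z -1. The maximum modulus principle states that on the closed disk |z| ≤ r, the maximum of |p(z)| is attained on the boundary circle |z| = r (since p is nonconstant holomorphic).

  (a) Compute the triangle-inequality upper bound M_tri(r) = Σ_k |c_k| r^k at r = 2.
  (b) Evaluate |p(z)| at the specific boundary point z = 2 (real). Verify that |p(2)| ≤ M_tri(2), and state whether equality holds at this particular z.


Coefficients: c_0 = -1, c_1 = 2, c_2 = 1, c_3 = 3, c_4 = 2. Radius r = 2.
Part (a). Triangle bound: M_tri(r) = Σ_k |c_k| r^k
  = |-1|·2^0 + |2|·2^1 + |1|·2^2 + |3|·2^3 + |2|·2^4
  = 1 + 4 + 4 + 24 + 32 = 65.
This bounds M(r) := max_{|z|=r} |p(z)| from above; equality holds iff all terms c_k z^k can be made to align in phase at a single z on |z|=r.
Part (b). At z = 2 (real, on the circle |z| = r):
  p(2) = (-1)·2^0 + (2)·2^1 + (1)·2^2 + (3)·2^3 + (2)·2^4 = 63.
  |p(2)| = 63.
Check: |p(2)| = 63 ≤ 65 = M_tri(2). ✓ Equality does not hold at z = 2 (the coefficients have mixed signs, so the terms do not all align in phase there).

M_tri(2) = 65; |p(2)| = 63; equality at z=2: no.


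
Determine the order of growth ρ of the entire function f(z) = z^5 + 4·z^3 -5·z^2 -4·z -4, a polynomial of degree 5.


|f(z)| ≤ Σ|c_k|·r^k = O(r^5) as r → ∞. Polynomial growth is O(e^{r^ε}) for every ε > 0 (since r^5/e^{r^ε} → 0), so ρ ≤ ε for all ε > 0, i.e. ρ = 0. Every nonconstant polynomial has order 0.
Therefore ρ = 0.

Order ρ = 0.


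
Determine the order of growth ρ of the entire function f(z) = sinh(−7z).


sinh(w) is a linear combination of e^{iw} and e^{−iw} (or e^w, e^{−w} in the hyperbolic case), so |sinh(w)| ≤ e^{|w|}. With w = −7z, |w| ≤ 7|z| + 0 = 7r + 0 on |z| = r, giving M(r) ≤ e^{7r + 0}, so ρ ≤ 1. On a suitable ray (z = it for sin/cos; z = t for sinh/cosh, t real → ∞), |sinh(−7z)| grows like e^{7|t|}/2, so ρ ≥ 1. Hence ρ = 1.
Therefore ρ = 1.

Order ρ = 1.


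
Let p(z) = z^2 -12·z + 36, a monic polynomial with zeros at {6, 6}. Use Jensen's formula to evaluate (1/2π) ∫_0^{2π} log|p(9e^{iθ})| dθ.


Zeros: 6, 6; r = 9.
Inside |z| < r: 6, 6. Outside (|z| ≥ r): ∅.
p(0) = 36, so log|p(0)| = log(36) = 3.5835.
Apply Jensen: I(r) = log|p(0)| + Σ_k log(r/|z_k|), summed over zeros inside |z| < r.
  log(r/|z_k|) for z_k = 6: log(9/6) = 0.4055
  log(r/|z_k|) for z_k = 6: log(9/6) = 0.4055
Sum over inside zeros: 0.8109.
I(r) = log|p(0)| + (inside sum) = 3.5835 + 0.8109 = 4.3944.
Closed form (all zeros inside, monic): I(r) = n·log(r) = 2·log(9) = 4.3944. ✓

I(r) ≈ 4.3944.


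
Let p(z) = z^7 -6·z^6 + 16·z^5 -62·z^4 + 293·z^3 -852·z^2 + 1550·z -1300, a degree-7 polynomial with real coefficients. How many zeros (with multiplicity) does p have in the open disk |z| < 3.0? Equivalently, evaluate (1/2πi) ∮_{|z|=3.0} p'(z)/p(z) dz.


The zeros of p are: (3 + 1i), (3 - 1i), (1 + 2i), (1 - 2i), 2, (-2 + 3i), (-2 - 3i).
Their magnitudes are: 3.162, 3.162, 2.236, 2.236, 2, 3.606, 3.606.
Zeros with |z| < R = 3.0: (1 + 2i), (1 - 2i), 2.
Count = 3.
By the argument principle, (1/2πi) ∮_{|z|=R} p'(z)/p(z) dz equals exactly this count.

Number of zeros inside |z| < 3.0: 3.


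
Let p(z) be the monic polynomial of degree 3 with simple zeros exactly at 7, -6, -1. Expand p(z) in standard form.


The polynomial is p(z) = ∏_{α ∈ S} (z − α), where S = {7, -6, -1}.
Expanding the product yields: p(z) = z^3 -43·z -42.
The resulting polynomial has degree 3 and real coefficients as required.

p(z) = z^3 -43·z -42.


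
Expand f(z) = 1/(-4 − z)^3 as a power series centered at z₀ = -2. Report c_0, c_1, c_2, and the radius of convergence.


Let w = z − z₀, so z = z₀ + w.
Then -4 − z = -4 − (z₀ + w) = (-4 − z₀) − w = -2 − w.
f(z) = 1/(-2 − w)^3 = (1/(-2)^3) · (1 − w/(-2))^{−3}.
By the binomial series (1−u)^{−3} = Σ_{n≥0} C(n+2, 2) u^n for |u|<1, with u = w/(-2):
  c_n = C(n+2, 2) / (-2)^(n+3).
  c_0 = 1/(-2)^3 = -1/8.
  c_1 = 3/(-2)^4 = 3/16.
  c_2 = 6/(-2)^5 = -3/16.
The series is valid for |w/d| < 1, i.e. |z − z₀| < |d|.
Radius of convergence: R = |-4 − z₀| = |-2| = 2 (distance from z₀ to the singularity z = -4).

c_0 = -1/8, c_1 = 3/16, c_2 = -3/16; R = 2.


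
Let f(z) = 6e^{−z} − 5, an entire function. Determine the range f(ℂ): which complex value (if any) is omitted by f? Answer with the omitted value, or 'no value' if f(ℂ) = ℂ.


Little Picard bounds the complement of f(ℂ) to at most one point.
e^{−z} is never zero on ℂ, so 6·e^{−z} takes every value in ℂ ∖ {0}. Adding -5 shifts the range to ℂ ∖ {-5}. Thus f omits exactly the value -5.

Omitted value: -5.


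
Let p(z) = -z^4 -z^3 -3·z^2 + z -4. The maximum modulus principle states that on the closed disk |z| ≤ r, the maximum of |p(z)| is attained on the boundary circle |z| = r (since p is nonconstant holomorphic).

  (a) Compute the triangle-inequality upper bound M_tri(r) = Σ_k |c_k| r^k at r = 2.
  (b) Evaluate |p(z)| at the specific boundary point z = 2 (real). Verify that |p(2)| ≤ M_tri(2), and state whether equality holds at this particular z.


Coefficients: c_0 = -4, c_1 = 1, c_2 = -3, c_3 = -1, c_4 = -1. Radius r = 2.
Part (a). Triangle bound: M_tri(r) = Σ_k |c_k| r^k
  = |-4|·2^0 + |1|·2^1 + |-3|·2^2 + |-1|·2^3 + |-1|·2^4
  = 4 + 2 + 12 + 8 + 16 = 42.
This bounds M(r) := max_{|z|=r} |p(z)| from above; equality holds iff all terms c_k z^k can be made to align in phase at a single z on |z|=r.
Part (b). At z = 2 (real, on the circle |z| = r):
  p(2) = (-4)·2^0 + (1)·2^1 + (-3)·2^2 + (-1)·2^3 + (-1)·2^4 = -38.
  |p(2)| = 38.
Check: |p(2)| = 38 ≤ 42 = M_tri(2). ✓ Equality does not hold at z = 2 (the coefficients have mixed signs, so the terms do not all align in phase there).

M_tri(2) = 42; |p(2)| = 38; equality at z=2: no.


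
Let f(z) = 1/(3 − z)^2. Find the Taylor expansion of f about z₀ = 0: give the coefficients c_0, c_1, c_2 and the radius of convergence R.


Let w = z − z₀, so z = z₀ + w.
Then 3 − z = 3 − (z₀ + w) = (3 − z₀) − w = 3 − w.
f(z) = 1/(3 − w)^2 = (1/(3)^2) · (1 − w/(3))^{−2}.
By the binomial series (1−u)^{−2} = Σ_{n≥0} C(n+1, 1) u^n for |u|<1, with u = w/(3):
  c_n = C(n+1, 1) / (3)^(n+2).
  c_0 = 1/(3)^2 = 1/9.
  c_1 = 2/(3)^3 = 2/27.
  c_2 = 3/(3)^4 = 1/27.
The series is valid for |w/d| < 1, i.e. |z − z₀| < |d|.
Radius of convergence: R = |3 − z₀| = |3| = 3 (distance from z₀ to the singularity z = 3).

c_0 = 1/9, c_1 = 2/27, c_2 = 1/27; R = 3.


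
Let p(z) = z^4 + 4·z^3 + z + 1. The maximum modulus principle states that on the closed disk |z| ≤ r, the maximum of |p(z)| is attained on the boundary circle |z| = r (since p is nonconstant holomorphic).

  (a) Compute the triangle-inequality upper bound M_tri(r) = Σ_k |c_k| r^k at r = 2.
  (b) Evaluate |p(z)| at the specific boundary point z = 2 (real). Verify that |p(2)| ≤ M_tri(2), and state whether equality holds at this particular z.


Coefficients: c_0 = 1, c_1 = 1, c_2 = 0, c_3 = 4, c_4 = 1. Radius r = 2.
Part (a). Triangle bound: M_tri(r) = Σ_k |c_k| r^k
  = |1|·2^0 + |1|·2^1 + |0|·2^2 + |4|·2^3 + |1|·2^4
  = 1 + 2 + 0 + 32 + 16 = 51.
This bounds M(r) := max_{|z|=r} |p(z)| from above; equality holds iff all terms c_k z^k can be made to align in phase at a single z on |z|=r.
Part (b). At z = 2 (real, on the circle |z| = r):
  p(2) = (1)·2^0 + (1)·2^1 + (0)·2^2 + (4)·2^3 + (1)·2^4 = 51.
  |p(2)| = 51.
Since all nonzero coefficients share the same sign, |p(2)| = 51 = M_tri(2); the triangle bound is attained at z = 2, so in fact M(r) = 51.

M_tri(2) = 51; |p(2)| = 51; equality at z=2: yes.


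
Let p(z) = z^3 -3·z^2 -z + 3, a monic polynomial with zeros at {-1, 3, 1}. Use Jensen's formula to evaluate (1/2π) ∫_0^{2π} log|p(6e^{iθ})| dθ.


Zeros: -1, 1, 3; r = 6.
Inside |z| < r: -1, 1, 3. Outside (|z| ≥ r): ∅.
p(0) = 3, so log|p(0)| = log(3) = 1.0986.
Apply Jensen: I(r) = log|p(0)| + Σ_k log(r/|z_k|), summed over zeros inside |z| < r.
  log(r/|z_k|) for z_k = -1: log(6/1) = 1.7918
  log(r/|z_k|) for z_k = 3: log(6/3) = 0.6931
  log(r/|z_k|) for z_k = 1: log(6/1) = 1.7918
Sum over inside zeros: 4.2767.
I(r) = log|p(0)| + (inside sum) = 1.0986 + 4.2767 = 5.3753.
Closed form (all zeros inside, monic): I(r) = n·log(r) = 3·log(6) = 5.3753. ✓

I(r) ≈ 5.3753.
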